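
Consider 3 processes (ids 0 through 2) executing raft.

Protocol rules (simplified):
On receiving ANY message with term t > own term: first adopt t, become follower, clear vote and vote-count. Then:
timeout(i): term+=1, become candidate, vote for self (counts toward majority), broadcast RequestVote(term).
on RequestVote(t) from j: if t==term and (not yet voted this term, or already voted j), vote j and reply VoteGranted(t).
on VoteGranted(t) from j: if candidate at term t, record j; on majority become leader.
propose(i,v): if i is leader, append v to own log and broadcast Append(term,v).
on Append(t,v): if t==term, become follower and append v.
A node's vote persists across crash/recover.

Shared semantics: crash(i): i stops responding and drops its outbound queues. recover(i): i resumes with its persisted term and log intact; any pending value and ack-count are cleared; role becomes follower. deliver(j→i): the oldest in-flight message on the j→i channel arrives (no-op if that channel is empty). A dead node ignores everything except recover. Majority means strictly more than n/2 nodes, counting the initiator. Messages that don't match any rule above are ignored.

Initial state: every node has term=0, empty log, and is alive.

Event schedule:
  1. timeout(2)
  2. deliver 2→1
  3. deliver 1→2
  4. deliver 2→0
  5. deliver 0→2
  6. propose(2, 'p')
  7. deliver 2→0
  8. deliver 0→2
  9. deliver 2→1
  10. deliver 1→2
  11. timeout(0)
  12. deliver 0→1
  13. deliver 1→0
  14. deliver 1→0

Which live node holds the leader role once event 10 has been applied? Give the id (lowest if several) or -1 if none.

after 1 — timeout(2): n2:cand/t1/[-]
after 2 — deliver 2→1: n1:foll/t1/[-]
after 3 — deliver 1→2: n2:lead/t1/[-]
after 4 — deliver 2→0: n0:foll/t1/[-]
after 5 — deliver 0→2: ·
after 6 — propose(2,'p'): n2:lead/t1/[p]
after 7 — deliver 2→0: n0:foll/t1/[p]
after 8 — deliver 0→2: ·
after 9 — deliver 2→1: n1:foll/t1/[p]
after 10 — deliver 1→2: ·

2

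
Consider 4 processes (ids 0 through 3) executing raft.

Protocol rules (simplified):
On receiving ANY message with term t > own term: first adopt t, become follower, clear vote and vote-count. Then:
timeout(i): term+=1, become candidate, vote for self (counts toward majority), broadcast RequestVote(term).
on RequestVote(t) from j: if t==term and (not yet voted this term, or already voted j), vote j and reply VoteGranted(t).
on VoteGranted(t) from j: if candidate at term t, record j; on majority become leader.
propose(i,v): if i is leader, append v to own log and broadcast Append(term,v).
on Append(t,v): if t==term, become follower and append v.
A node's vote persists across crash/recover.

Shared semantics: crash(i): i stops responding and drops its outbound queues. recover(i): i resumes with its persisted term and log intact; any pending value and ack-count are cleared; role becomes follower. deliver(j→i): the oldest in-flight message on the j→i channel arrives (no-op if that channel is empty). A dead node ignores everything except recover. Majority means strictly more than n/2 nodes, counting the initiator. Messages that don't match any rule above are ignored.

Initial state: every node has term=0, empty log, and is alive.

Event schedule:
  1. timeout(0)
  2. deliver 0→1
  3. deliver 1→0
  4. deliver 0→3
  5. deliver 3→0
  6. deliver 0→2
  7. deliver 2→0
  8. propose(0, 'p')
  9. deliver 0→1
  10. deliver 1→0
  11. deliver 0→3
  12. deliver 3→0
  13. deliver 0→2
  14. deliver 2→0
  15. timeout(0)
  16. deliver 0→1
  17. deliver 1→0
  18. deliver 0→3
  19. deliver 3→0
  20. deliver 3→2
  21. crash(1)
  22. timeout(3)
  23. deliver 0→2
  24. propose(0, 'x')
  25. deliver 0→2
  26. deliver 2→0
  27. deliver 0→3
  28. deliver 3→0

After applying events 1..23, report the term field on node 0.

2

e1 timeout(0): 0[cand,t=1,-]
e2 deliver 0→1: 1[foll,t=1,-]
e3 deliver 1→0: ·
e4 deliver 0→3: 3[foll,t=1,-]
e5 deliver 3→0: 0[lead,t=1,-]
e6 deliver 0→2: 2[foll,t=1,-]
e7 deliver 2→0: ·
e8 propose(0,'p'): 0[lead,t=1,p]
e9 deliver 0→1: 1[foll,t=1,p]
e10 deliver 1→0: ·
e11 deliver 0→3: 3[foll,t=1,p]
e12 deliver 3→0: ·
e13 deliver 0→2: 2[foll,t=1,p]
e14 deliver 2→0: ·
e15 timeout(0): 0[cand,t=2,p]
e16 deliver 0→1: 1[foll,t=2,p]
e17 deliver 1→0: ·
e18 deliver 0→3: 3[foll,t=2,p]
e19 deliver 3→0: 0[lead,t=2,p]
e20 deliver 3→2: ·
e21 crash(1): 1[✗foll,t=2,p]
e22 timeout(3): 3[cand,t=3,p]
e23 deliver 0→2: 2[foll,t=2,p]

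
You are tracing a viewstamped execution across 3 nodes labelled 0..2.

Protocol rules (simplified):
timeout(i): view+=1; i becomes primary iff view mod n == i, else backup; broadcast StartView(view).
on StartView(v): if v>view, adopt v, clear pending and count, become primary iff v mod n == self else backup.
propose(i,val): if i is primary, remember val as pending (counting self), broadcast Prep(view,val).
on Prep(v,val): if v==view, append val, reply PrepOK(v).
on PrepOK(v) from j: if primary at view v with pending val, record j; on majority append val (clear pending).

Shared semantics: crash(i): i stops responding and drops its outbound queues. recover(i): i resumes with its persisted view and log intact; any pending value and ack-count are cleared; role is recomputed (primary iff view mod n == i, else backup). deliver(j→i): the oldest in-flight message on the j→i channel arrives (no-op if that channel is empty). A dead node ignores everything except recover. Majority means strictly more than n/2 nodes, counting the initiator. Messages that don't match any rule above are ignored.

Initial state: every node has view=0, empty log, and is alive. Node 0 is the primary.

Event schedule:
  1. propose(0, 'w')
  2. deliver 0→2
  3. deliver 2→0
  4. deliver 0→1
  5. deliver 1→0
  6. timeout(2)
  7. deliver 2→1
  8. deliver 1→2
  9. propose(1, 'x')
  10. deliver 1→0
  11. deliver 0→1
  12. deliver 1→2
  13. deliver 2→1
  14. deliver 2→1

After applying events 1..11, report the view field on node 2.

1

[1] propose(0,'w') → ∅
[2] deliver 0→2 → N2(back v0 [w])
[3] deliver 2→0 → N0(prim v0 [w])
[4] deliver 0→1 → N1(back v0 [w])
[5] deliver 1→0 → ∅
[6] timeout(2) → N2(back v1 [w])
[7] deliver 2→1 → N1(prim v1 [w])
[8] deliver 1→2 → ∅
[9] propose(1,'x') → ∅
[10] deliver 1→0 → ∅
[11] deliver 0→1 → ∅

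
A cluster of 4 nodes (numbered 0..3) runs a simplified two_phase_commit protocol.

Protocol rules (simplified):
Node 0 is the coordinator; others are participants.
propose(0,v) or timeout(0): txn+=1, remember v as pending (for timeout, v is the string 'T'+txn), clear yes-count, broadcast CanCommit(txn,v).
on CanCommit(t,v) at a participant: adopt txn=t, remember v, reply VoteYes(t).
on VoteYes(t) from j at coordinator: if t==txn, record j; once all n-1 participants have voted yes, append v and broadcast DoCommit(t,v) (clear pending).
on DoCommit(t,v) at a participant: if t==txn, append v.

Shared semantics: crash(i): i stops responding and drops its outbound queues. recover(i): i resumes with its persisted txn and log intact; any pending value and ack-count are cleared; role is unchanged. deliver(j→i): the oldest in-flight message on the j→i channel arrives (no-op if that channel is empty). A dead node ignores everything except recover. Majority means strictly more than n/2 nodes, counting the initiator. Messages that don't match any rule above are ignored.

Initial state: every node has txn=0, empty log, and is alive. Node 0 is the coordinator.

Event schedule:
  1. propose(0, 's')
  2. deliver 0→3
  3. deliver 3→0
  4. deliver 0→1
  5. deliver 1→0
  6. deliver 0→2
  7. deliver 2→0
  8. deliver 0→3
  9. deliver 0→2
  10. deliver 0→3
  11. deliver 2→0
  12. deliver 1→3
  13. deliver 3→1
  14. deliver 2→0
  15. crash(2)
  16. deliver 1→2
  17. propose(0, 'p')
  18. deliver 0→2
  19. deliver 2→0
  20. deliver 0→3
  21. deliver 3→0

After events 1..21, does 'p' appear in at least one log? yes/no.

1. propose(0,'s'):  <0:coor t1 ->
2. deliver 0→3:  <3:part t1 ->
3. deliver 3→0:  nop
4. deliver 0→1:  <1:part t1 ->
5. deliver 1→0:  nop
6. deliver 0→2:  <2:part t1 ->
7. deliver 2→0:  <0:coor t1 s>
8. deliver 0→3:  <3:part t1 s>
9. deliver 0→2:  <2:part t1 s>
10. deliver 0→3:  nop
11. deliver 2→0:  nop
12. deliver 1→3:  nop
13. deliver 3→1:  nop
14. deliver 2→0:  nop
15. crash(2):  <2:✗part t1 s>
16. deliver 1→2:  nop
17. propose(0,'p'):  <0:coor t2 s>
18. deliver 0→2:  nop
19. deliver 2→0:  nop
20. deliver 0→3:  <3:part t2 s>
21. deliver 3→0:  nop

no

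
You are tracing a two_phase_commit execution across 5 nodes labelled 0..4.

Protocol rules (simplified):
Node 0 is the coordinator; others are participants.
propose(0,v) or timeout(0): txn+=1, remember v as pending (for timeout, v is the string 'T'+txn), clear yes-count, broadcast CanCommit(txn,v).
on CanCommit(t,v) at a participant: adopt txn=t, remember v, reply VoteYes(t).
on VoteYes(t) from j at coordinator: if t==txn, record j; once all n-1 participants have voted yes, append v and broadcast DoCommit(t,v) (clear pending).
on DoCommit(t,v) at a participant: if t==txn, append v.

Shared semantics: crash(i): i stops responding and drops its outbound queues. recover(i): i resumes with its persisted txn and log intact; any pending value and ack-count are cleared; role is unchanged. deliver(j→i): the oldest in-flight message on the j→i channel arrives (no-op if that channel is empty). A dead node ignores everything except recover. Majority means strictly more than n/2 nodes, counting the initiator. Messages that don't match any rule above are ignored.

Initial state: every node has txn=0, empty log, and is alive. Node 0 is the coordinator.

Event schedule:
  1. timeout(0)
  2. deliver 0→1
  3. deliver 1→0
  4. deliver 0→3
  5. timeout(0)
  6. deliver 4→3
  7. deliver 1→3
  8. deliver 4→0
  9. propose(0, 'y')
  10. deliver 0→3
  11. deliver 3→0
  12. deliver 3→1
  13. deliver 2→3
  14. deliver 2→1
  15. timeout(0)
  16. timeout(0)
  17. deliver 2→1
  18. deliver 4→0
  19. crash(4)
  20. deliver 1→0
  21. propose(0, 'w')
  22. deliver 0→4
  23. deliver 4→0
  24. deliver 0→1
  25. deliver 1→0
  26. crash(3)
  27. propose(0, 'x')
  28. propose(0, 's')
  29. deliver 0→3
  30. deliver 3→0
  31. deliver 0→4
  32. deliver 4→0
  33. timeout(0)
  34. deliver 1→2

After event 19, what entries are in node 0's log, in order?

e1 timeout(0): 0[coor,t=1,-]
e2 deliver 0→1: 1[part,t=1,-]
e3 deliver 1→0: ·
e4 deliver 0→3: 3[part,t=1,-]
e5 timeout(0): 0[coor,t=2,-]
e6 deliver 4→3: ·
e7 deliver 1→3: ·
e8 deliver 4→0: ·
e9 propose(0,'y'): 0[coor,t=3,-]
e10 deliver 0→3: 3[part,t=2,-]
e11 deliver 3→0: ·
e12 deliver 3→1: ·
e13 deliver 2→3: ·
e14 deliver 2→1: ·
e15 timeout(0): 0[coor,t=4,-]
e16 timeout(0): 0[coor,t=5,-]
e17 deliver 2→1: ·
e18 deliver 4→0: ·
e19 crash(4): 4[✗part,t=0,-]

empty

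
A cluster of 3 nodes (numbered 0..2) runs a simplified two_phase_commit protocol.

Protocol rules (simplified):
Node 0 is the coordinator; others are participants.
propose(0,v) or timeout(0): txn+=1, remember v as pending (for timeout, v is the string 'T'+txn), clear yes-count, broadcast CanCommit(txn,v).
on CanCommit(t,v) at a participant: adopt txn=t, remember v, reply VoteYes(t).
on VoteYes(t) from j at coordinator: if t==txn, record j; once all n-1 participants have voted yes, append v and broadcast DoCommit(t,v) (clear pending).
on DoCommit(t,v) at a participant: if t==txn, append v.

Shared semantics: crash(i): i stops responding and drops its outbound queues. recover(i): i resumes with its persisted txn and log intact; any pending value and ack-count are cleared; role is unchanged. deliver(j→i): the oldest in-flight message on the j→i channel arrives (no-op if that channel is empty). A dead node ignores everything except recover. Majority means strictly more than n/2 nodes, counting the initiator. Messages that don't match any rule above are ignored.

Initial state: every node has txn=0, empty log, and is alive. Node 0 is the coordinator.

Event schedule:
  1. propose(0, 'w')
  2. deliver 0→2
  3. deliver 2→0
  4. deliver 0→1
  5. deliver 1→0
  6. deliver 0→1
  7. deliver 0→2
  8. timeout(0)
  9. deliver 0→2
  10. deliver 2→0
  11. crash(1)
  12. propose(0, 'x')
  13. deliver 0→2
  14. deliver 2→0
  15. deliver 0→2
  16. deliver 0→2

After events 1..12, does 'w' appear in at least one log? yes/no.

yes

1. propose(0,'w'):  <0:coor t1 ->
2. deliver 0→2:  <2:part t1 ->
3. deliver 2→0:  nop
4. deliver 0→1:  <1:part t1 ->
5. deliver 1→0:  <0:coor t1 w>
6. deliver 0→1:  <1:part t1 w>
7. deliver 0→2:  <2:part t1 w>
8. timeout(0):  <0:coor t2 w>
9. deliver 0→2:  <2:part t2 w>
10. deliver 2→0:  nop
11. crash(1):  <1:✗part t1 w>
12. propose(0,'x'):  <0:coor t3 w>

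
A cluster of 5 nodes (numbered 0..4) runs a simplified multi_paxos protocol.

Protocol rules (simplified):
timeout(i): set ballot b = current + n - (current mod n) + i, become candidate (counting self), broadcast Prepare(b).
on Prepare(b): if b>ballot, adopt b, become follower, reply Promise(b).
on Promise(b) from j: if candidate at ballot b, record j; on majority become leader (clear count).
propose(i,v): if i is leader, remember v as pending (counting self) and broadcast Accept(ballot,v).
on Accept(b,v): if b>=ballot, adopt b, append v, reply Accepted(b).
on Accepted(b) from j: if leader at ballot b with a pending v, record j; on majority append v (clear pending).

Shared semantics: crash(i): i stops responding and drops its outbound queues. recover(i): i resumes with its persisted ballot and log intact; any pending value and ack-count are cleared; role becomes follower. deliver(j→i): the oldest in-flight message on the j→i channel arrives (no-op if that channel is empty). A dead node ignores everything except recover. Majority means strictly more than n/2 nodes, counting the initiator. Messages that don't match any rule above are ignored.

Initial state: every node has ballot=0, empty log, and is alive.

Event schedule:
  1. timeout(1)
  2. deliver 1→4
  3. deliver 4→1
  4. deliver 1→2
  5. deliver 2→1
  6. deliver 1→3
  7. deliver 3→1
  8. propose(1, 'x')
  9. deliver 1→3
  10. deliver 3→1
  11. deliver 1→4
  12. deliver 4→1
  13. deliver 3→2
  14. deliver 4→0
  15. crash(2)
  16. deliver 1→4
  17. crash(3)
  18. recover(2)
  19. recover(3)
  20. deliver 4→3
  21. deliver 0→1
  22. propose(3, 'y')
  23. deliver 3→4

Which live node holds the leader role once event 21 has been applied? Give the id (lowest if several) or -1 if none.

after 1 — timeout(1): n1:cand/b6/[-]
after 2 — deliver 1→4: n4:foll/b6/[-]
after 3 — deliver 4→1: ·
after 4 — deliver 1→2: n2:foll/b6/[-]
after 5 — deliver 2→1: n1:lead/b6/[-]
after 6 — deliver 1→3: n3:foll/b6/[-]
after 7 — deliver 3→1: ·
after 8 — propose(1,'x'): ·
after 9 — deliver 1→3: n3:foll/b6/[x]
after 10 — deliver 3→1: ·
after 11 — deliver 1→4: n4:foll/b6/[x]
after 12 — deliver 4→1: n1:lead/b6/[x]
after 13 — deliver 3→2: ·
after 14 — deliver 4→0: ·
after 15 — crash(2): n2:✗foll/b6/[-]
after 16 — deliver 1→4: ·
after 17 — crash(3): n3:✗foll/b6/[x]
after 18 — recover(2): n2:foll/b6/[-]
after 19 — recover(3): n3:foll/b6/[x]
after 20 — deliver 4→3: ·
after 21 — deliver 0→1: ·

1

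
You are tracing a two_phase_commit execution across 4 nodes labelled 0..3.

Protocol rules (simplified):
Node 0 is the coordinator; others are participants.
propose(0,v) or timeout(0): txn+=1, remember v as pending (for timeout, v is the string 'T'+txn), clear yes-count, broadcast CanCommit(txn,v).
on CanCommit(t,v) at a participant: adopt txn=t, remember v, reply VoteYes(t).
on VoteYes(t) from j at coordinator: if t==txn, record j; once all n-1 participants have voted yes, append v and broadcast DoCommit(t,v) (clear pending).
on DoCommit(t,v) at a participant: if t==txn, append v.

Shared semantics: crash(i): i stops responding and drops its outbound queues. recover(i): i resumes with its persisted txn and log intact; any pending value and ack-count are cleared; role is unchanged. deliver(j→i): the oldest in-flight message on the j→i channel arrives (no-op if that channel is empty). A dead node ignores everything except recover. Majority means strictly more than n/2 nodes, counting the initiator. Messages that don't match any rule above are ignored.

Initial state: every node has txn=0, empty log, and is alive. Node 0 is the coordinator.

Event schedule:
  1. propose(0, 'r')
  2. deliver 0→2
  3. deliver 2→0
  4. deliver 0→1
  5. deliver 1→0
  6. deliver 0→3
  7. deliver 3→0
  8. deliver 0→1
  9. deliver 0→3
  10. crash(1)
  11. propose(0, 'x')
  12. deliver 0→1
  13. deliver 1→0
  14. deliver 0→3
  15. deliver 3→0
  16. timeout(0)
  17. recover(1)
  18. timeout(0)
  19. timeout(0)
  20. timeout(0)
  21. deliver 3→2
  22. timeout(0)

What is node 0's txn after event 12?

1. propose(0,'r'):  <0:coor t1 ->
2. deliver 0→2:  <2:part t1 ->
3. deliver 2→0:  nop
4. deliver 0→1:  <1:part t1 ->
5. deliver 1→0:  nop
6. deliver 0→3:  <3:part t1 ->
7. deliver 3→0:  <0:coor t1 r>
8. deliver 0→1:  <1:part t1 r>
9. deliver 0→3:  <3:part t1 r>
10. crash(1):  <1:✗part t1 r>
11. propose(0,'x'):  <0:coor t2 r>
12. deliver 0→1:  nop

2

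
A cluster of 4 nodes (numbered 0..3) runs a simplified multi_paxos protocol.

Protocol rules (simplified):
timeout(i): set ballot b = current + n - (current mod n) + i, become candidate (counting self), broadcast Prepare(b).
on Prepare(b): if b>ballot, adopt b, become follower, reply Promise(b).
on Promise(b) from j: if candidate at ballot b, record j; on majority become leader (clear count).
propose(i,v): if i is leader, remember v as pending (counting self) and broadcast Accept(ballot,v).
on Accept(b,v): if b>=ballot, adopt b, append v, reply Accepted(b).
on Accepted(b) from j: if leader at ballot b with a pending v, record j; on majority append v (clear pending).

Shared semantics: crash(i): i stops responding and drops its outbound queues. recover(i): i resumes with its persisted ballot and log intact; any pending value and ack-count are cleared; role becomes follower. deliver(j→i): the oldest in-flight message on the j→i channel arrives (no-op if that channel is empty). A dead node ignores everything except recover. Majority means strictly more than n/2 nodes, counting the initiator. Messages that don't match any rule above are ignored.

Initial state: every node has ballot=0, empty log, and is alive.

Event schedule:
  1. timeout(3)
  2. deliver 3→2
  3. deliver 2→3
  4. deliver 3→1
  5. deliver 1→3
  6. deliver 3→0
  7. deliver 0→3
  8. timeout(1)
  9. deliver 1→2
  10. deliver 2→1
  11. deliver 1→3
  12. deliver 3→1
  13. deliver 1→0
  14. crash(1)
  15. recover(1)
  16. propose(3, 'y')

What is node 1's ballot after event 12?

9

e1 timeout(3): 3[cand,b=7,-]
e2 deliver 3→2: 2[foll,b=7,-]
e3 deliver 2→3: ·
e4 deliver 3→1: 1[foll,b=7,-]
e5 deliver 1→3: 3[lead,b=7,-]
e6 deliver 3→0: 0[foll,b=7,-]
e7 deliver 0→3: ·
e8 timeout(1): 1[cand,b=9,-]
e9 deliver 1→2: 2[foll,b=9,-]
e10 deliver 2→1: ·
e11 deliver 1→3: 3[foll,b=9,-]
e12 deliver 3→1: 1[lead,b=9,-]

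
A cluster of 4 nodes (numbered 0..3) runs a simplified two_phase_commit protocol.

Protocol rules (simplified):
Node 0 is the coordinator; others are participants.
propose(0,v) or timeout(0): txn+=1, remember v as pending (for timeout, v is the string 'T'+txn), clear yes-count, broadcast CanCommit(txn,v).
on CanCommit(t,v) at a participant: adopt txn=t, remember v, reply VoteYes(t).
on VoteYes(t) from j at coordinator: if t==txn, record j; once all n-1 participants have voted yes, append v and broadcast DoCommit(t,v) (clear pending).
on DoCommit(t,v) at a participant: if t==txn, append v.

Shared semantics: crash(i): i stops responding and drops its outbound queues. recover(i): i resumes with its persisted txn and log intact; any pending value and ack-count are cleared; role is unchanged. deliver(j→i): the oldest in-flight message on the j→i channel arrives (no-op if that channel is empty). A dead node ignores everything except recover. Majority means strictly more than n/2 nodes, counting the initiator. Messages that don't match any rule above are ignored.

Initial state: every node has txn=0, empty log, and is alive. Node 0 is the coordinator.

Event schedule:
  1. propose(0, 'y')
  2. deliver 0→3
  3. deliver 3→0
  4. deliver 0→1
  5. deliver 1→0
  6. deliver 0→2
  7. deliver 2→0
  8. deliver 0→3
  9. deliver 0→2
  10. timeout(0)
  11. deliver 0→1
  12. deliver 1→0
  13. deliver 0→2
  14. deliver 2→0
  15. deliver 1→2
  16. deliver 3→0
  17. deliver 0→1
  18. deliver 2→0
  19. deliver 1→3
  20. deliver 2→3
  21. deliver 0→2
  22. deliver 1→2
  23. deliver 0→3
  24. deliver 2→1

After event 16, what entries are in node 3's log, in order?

1. propose(0,'y'):  <0:coor t1 ->
2. deliver 0→3:  <3:part t1 ->
3. deliver 3→0:  nop
4. deliver 0→1:  <1:part t1 ->
5. deliver 1→0:  nop
6. deliver 0→2:  <2:part t1 ->
7. deliver 2→0:  <0:coor t1 y>
8. deliver 0→3:  <3:part t1 y>
9. deliver 0→2:  <2:part t1 y>
10. timeout(0):  <0:coor t2 y>
11. deliver 0→1:  <1:part t1 y>
12. deliver 1→0:  nop
13. deliver 0→2:  <2:part t2 y>
14. deliver 2→0:  nop
15. deliver 1→2:  nop
16. deliver 3→0:  nop

y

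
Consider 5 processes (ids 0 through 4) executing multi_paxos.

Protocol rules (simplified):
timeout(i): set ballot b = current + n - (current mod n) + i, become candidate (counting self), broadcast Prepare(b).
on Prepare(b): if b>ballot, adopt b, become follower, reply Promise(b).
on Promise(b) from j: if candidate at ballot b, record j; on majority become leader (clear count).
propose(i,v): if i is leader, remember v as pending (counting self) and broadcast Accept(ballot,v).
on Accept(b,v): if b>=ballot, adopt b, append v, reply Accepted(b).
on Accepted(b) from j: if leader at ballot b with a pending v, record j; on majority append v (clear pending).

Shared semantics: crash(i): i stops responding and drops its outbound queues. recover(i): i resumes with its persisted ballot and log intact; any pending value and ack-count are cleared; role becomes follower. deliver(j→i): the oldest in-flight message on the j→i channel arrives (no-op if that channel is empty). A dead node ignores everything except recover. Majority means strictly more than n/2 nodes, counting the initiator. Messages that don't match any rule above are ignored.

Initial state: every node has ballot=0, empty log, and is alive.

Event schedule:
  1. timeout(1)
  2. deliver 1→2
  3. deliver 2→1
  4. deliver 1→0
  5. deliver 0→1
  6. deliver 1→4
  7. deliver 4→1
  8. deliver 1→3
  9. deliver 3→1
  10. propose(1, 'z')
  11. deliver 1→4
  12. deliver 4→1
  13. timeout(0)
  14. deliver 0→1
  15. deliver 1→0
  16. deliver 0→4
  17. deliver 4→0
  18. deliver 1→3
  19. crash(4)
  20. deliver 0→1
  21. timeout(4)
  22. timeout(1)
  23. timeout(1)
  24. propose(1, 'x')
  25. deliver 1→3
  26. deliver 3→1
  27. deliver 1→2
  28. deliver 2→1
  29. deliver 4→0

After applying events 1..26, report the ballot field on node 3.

1. timeout(1):  <1:cand b6 ->
2. deliver 1→2:  <2:foll b6 ->
3. deliver 2→1:  nop
4. deliver 1→0:  <0:foll b6 ->
5. deliver 0→1:  <1:lead b6 ->
6. deliver 1→4:  <4:foll b6 ->
7. deliver 4→1:  nop
8. deliver 1→3:  <3:foll b6 ->
9. deliver 3→1:  nop
10. propose(1,'z'):  nop
11. deliver 1→4:  <4:foll b6 z>
12. deliver 4→1:  nop
13. timeout(0):  <0:cand b10 ->
14. deliver 0→1:  <1:foll b10 ->
15. deliver 1→0:  nop
16. deliver 0→4:  <4:foll b10 z>
17. deliver 4→0:  nop
18. deliver 1→3:  <3:foll b6 z>
19. crash(4):  <4:✗foll b10 z>
20. deliver 0→1:  nop
21. timeout(4):  nop
22. timeout(1):  <1:cand b16 ->
23. timeout(1):  <1:cand b21 ->
24. propose(1,'x'):  nop
25. deliver 1→3:  <3:foll b16 z>
26. deliver 3→1:  nop

16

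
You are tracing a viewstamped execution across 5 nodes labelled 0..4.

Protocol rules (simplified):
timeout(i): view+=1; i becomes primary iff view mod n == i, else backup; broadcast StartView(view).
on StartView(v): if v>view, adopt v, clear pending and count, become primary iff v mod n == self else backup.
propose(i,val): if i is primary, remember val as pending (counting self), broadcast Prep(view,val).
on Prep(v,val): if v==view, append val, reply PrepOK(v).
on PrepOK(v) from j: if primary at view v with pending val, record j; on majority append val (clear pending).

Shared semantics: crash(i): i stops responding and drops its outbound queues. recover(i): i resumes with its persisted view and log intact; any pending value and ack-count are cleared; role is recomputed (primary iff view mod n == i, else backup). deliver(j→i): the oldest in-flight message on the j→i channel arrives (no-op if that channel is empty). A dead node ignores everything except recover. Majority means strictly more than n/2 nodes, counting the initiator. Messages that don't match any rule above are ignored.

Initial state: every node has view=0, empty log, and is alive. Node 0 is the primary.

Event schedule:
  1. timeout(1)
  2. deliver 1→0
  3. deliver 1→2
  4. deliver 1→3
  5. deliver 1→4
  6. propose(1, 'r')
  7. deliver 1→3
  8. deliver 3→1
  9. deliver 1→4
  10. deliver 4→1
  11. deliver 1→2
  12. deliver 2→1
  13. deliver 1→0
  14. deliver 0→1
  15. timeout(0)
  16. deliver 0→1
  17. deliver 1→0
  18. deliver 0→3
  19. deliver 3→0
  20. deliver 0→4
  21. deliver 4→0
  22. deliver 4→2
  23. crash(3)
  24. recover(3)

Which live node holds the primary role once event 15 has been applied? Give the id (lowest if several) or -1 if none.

1

1. timeout(1):  <1:prim v1 ->
2. deliver 1→0:  <0:back v1 ->
3. deliver 1→2:  <2:back v1 ->
4. deliver 1→3:  <3:back v1 ->
5. deliver 1→4:  <4:back v1 ->
6. propose(1,'r'):  nop
7. deliver 1→3:  <3:back v1 r>
8. deliver 3→1:  nop
9. deliver 1→4:  <4:back v1 r>
10. deliver 4→1:  <1:prim v1 r>
11. deliver 1→2:  <2:back v1 r>
12. deliver 2→1:  nop
13. deliver 1→0:  <0:back v1 r>
14. deliver 0→1:  nop
15. timeout(0):  <0:back v2 r>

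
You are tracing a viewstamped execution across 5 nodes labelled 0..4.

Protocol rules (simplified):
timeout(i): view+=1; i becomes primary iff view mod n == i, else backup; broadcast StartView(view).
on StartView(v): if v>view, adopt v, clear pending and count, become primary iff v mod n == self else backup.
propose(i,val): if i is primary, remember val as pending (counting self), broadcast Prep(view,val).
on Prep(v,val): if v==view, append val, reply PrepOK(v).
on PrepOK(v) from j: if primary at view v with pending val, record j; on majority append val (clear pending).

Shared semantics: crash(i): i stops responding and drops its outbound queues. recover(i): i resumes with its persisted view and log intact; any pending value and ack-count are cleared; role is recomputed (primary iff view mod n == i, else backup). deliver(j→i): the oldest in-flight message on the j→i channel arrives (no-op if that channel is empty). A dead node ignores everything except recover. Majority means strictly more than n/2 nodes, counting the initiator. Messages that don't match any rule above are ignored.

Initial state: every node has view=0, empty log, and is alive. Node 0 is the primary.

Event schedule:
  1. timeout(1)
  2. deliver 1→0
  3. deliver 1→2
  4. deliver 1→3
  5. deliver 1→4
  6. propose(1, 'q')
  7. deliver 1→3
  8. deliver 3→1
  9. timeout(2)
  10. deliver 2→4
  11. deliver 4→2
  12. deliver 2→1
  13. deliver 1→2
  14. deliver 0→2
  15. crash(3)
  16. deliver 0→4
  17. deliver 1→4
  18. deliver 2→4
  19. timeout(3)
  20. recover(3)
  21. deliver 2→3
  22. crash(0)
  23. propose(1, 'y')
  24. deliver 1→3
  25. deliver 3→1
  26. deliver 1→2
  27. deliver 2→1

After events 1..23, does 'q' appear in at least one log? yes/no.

[1] timeout(1) → N1(prim v1 [-])
[2] deliver 1→0 → N0(back v1 [-])
[3] deliver 1→2 → N2(back v1 [-])
[4] deliver 1→3 → N3(back v1 [-])
[5] deliver 1→4 → N4(back v1 [-])
[6] propose(1,'q') → ∅
[7] deliver 1→3 → N3(back v1 [q])
[8] deliver 3→1 → ∅
[9] timeout(2) → N2(prim v2 [-])
[10] deliver 2→4 → N4(back v2 [-])
[11] deliver 4→2 → ∅
[12] deliver 2→1 → N1(back v2 [-])
[13] deliver 1→2 → ∅
[14] deliver 0→2 → ∅
[15] crash(3) → N3(✗back v1 [q])
[16] deliver 0→4 → ∅
[17] deliver 1→4 → ∅
[18] deliver 2→4 → ∅
[19] timeout(3) → ∅
[20] recover(3) → N3(back v1 [q])
[21] deliver 2→3 → N3(back v2 [q])
[22] crash(0) → N0(✗back v1 [-])
[23] propose(1,'y') → ∅

yes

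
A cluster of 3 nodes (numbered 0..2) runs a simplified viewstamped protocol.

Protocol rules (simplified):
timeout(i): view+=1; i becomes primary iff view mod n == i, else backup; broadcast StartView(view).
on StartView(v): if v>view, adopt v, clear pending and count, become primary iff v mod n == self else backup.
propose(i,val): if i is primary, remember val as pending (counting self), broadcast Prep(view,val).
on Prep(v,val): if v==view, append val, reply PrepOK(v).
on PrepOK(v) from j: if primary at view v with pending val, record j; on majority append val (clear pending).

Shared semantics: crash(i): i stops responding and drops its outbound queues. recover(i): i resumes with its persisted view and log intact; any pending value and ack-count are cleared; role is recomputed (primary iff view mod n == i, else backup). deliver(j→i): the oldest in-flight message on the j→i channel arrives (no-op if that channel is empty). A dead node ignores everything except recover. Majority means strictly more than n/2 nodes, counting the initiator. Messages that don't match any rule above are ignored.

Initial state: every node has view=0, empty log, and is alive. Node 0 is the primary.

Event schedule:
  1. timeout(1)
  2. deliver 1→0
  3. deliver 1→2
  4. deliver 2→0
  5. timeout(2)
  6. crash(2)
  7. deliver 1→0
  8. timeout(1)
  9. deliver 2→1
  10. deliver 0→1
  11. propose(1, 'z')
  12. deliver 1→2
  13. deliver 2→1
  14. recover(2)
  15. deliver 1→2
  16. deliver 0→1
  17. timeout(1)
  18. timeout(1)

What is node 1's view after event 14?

2

step 1 timeout(1): 1={prim,v=1,log=-}
step 2 deliver 1→0: 0={back,v=1,log=-}
step 3 deliver 1→2: 2={back,v=1,log=-}
step 4 deliver 2→0: —
step 5 timeout(2): 2={prim,v=2,log=-}
step 6 crash(2): 2={✗prim,v=2,log=-}
step 7 deliver 1→0: —
step 8 timeout(1): 1={back,v=2,log=-}
step 9 deliver 2→1: —
step 10 deliver 0→1: —
step 11 propose(1,'z'): —
step 12 deliver 1→2: —
step 13 deliver 2→1: —
step 14 recover(2): 2={prim,v=2,log=-}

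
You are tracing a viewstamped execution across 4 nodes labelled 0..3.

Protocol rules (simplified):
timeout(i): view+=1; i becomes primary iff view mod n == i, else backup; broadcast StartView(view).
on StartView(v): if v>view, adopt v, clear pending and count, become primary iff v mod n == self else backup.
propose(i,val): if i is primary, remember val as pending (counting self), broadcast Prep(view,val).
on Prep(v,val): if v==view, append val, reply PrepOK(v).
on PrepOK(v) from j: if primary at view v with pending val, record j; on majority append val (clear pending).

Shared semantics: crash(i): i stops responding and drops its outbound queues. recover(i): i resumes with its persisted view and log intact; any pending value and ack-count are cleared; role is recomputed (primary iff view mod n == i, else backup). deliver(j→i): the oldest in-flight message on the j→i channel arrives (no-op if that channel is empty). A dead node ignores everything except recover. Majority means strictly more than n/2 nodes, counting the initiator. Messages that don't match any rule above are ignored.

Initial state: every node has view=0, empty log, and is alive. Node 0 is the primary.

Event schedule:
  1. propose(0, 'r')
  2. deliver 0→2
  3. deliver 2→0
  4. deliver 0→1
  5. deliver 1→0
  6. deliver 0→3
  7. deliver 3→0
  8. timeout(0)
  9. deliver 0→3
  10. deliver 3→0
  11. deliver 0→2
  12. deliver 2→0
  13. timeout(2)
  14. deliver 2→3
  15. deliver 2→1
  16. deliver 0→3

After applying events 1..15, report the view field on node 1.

2

step 1 propose(0,'r'): —
step 2 deliver 0→2: 2={back,v=0,log=r}
step 3 deliver 2→0: —
step 4 deliver 0→1: 1={back,v=0,log=r}
step 5 deliver 1→0: 0={prim,v=0,log=r}
step 6 deliver 0→3: 3={back,v=0,log=r}
step 7 deliver 3→0: —
step 8 timeout(0): 0={back,v=1,log=r}
step 9 deliver 0→3: 3={back,v=1,log=r}
step 10 deliver 3→0: —
step 11 deliver 0→2: 2={back,v=1,log=r}
step 12 deliver 2→0: —
step 13 timeout(2): 2={prim,v=2,log=r}
step 14 deliver 2→3: 3={back,v=2,log=r}
step 15 deliver 2→1: 1={back,v=2,log=r}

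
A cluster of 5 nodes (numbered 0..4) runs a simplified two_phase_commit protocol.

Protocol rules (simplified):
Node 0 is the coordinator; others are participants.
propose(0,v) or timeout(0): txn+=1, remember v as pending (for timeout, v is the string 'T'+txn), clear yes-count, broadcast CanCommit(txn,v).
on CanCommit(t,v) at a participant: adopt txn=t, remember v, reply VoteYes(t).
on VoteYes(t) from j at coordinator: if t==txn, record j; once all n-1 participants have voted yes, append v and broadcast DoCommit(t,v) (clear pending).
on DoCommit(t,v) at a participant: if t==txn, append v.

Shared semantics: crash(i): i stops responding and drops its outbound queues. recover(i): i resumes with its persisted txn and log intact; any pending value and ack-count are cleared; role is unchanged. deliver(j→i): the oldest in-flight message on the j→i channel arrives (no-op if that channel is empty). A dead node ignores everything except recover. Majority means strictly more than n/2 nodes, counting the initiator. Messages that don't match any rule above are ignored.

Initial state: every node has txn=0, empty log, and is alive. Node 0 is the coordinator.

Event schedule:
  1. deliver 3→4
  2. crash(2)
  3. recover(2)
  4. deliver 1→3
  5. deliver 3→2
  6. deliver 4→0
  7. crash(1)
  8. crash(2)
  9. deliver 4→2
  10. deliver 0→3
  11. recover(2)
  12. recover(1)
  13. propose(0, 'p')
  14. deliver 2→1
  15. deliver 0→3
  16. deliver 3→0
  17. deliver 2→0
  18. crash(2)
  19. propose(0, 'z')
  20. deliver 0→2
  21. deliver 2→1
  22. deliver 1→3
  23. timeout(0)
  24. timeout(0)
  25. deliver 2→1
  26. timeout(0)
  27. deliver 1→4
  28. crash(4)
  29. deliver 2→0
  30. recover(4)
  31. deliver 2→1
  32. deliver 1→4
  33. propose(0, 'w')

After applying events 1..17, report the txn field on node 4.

0

step 1 deliver 3→4: —
step 2 crash(2): 2={✗part,t=0,log=-}
step 3 recover(2): 2={part,t=0,log=-}
step 4 deliver 1→3: —
step 5 deliver 3→2: —
step 6 deliver 4→0: —
step 7 crash(1): 1={✗part,t=0,log=-}
step 8 crash(2): 2={✗part,t=0,log=-}
step 9 deliver 4→2: —
step 10 deliver 0→3: —
step 11 recover(2): 2={part,t=0,log=-}
step 12 recover(1): 1={part,t=0,log=-}
step 13 propose(0,'p'): 0={coor,t=1,log=-}
step 14 deliver 2→1: —
step 15 deliver 0→3: 3={part,t=1,log=-}
step 16 deliver 3→0: —
step 17 deliver 2→0: —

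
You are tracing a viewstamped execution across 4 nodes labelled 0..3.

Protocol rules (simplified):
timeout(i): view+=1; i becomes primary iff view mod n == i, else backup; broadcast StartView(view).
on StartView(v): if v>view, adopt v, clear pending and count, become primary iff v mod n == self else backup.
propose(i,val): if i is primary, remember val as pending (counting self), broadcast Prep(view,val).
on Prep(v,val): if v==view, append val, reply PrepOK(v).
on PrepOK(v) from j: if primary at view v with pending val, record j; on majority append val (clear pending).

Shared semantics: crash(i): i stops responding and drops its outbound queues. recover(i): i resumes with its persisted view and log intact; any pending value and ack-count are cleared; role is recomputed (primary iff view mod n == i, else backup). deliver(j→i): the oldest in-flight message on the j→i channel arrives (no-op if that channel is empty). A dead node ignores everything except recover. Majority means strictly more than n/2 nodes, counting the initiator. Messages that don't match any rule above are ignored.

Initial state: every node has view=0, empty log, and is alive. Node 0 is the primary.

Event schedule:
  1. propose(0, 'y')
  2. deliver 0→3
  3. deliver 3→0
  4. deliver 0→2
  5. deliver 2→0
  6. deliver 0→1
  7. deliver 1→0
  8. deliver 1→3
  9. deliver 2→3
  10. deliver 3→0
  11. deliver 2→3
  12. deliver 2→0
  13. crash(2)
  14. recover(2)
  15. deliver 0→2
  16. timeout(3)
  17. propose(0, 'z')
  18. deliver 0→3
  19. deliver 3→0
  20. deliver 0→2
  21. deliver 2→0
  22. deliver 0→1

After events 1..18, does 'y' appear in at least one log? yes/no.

yes

step 1 propose(0,'y'): —
step 2 deliver 0→3: 3={back,v=0,log=y}
step 3 deliver 3→0: —
step 4 deliver 0→2: 2={back,v=0,log=y}
step 5 deliver 2→0: 0={prim,v=0,log=y}
step 6 deliver 0→1: 1={back,v=0,log=y}
step 7 deliver 1→0: —
step 8 deliver 1→3: —
step 9 deliver 2→3: —
step 10 deliver 3→0: —
step 11 deliver 2→3: —
step 12 deliver 2→0: —
step 13 crash(2): 2={✗back,v=0,log=y}
step 14 recover(2): 2={back,v=0,log=y}
step 15 deliver 0→2: —
step 16 timeout(3): 3={back,v=1,log=y}
step 17 propose(0,'z'): —
step 18 deliver 0→3: —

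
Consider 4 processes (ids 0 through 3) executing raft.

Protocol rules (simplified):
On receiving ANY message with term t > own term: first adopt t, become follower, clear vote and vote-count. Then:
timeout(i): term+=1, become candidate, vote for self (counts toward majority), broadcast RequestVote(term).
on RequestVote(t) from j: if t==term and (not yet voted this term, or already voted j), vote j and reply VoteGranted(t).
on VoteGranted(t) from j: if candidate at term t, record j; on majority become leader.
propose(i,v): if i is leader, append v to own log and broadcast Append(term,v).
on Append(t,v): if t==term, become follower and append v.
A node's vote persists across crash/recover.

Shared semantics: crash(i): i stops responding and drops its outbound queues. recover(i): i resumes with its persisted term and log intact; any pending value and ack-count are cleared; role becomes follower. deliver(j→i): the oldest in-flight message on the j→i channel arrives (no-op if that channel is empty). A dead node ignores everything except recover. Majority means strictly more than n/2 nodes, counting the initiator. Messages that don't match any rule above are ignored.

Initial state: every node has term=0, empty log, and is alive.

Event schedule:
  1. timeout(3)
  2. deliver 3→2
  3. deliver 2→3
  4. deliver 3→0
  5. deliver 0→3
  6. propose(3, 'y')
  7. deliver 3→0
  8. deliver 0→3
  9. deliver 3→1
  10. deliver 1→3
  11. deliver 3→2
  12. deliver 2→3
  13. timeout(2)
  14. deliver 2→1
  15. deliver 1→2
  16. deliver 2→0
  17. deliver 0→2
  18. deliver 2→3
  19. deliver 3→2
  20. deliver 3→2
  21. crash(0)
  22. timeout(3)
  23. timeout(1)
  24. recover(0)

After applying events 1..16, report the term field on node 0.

e1 timeout(3): 3[cand,t=1,-]
e2 deliver 3→2: 2[foll,t=1,-]
e3 deliver 2→3: ·
e4 deliver 3→0: 0[foll,t=1,-]
e5 deliver 0→3: 3[lead,t=1,-]
e6 propose(3,'y'): 3[lead,t=1,y]
e7 deliver 3→0: 0[foll,t=1,y]
e8 deliver 0→3: ·
e9 deliver 3→1: 1[foll,t=1,-]
e10 deliver 1→3: ·
e11 deliver 3→2: 2[foll,t=1,y]
e12 deliver 2→3: ·
e13 timeout(2): 2[cand,t=2,y]
e14 deliver 2→1: 1[foll,t=2,-]
e15 deliver 1→2: ·
e16 deliver 2→0: 0[foll,t=2,y]

2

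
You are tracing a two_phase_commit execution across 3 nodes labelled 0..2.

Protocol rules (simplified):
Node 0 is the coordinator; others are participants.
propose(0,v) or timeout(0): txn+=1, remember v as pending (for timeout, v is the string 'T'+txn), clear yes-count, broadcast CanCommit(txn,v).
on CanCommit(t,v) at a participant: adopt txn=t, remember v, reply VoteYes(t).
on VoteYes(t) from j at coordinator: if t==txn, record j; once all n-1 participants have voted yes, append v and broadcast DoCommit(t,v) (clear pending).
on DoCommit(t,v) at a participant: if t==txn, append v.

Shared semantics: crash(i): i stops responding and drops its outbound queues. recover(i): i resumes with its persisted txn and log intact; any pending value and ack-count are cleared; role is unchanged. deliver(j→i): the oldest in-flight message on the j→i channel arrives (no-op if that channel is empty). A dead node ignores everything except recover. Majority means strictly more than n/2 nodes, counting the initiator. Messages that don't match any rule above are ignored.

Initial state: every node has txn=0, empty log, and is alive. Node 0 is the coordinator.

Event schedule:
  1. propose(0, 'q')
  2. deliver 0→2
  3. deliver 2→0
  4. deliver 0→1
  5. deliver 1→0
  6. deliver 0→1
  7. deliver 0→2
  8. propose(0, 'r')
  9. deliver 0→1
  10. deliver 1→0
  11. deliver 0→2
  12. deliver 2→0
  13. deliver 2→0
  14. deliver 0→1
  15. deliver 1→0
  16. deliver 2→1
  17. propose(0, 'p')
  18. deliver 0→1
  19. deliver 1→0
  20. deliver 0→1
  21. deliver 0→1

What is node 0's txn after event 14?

1. propose(0,'q'):  <0:coor t1 ->
2. deliver 0→2:  <2:part t1 ->
3. deliver 2→0:  nop
4. deliver 0→1:  <1:part t1 ->
5. deliver 1→0:  <0:coor t1 q>
6. deliver 0→1:  <1:part t1 q>
7. deliver 0→2:  <2:part t1 q>
8. propose(0,'r'):  <0:coor t2 q>
9. deliver 0→1:  <1:part t2 q>
10. deliver 1→0:  nop
11. deliver 0→2:  <2:part t2 q>
12. deliver 2→0:  <0:coor t2 q,r>
13. deliver 2→0:  nop
14. deliver 0→1:  <1:part t2 q,r>

2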